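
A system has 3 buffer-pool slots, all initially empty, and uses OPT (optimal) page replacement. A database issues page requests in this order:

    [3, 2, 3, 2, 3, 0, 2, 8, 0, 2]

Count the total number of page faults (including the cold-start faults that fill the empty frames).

4

3 -> miss, frames (3)
2 -> miss, frames (3 2)
3 -> hit
2 -> hit
3 -> hit
0 -> miss, frames (3 2 0)
2 -> hit
8 -> miss, evict 3, frames (2 0 8)
0 -> hit
2 -> hit
Page faults: 4.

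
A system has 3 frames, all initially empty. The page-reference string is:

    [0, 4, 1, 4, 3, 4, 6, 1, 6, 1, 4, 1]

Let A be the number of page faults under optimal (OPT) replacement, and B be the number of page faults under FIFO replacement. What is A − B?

Under OPT: F F F . F . F . . . . . → 5 faults.
Under FIFO: F F F . F . F . . . F F → 7 faults.
A − B = 5 − 7 = -2.

-2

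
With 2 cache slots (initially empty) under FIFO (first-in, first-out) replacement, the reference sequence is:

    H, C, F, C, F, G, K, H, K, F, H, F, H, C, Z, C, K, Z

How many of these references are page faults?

H: fault, frames [H]
C: fault, frames [H, C]
F: fault, evict H, frames [C, F]
C: hit
F: hit
G: fault, evict C, frames [F, G]
K: fault, evict F, frames [G, K]
H: fault, evict G, frames [K, H]
K: hit
F: fault, evict K, frames [H, F]
H: hit
F: hit
H: hit
C: fault, evict H, frames [F, C]
Z: fault, evict F, frames [C, Z]
C: hit
K: fault, evict C, frames [Z, K]
Z: hit
Page faults: 10.

10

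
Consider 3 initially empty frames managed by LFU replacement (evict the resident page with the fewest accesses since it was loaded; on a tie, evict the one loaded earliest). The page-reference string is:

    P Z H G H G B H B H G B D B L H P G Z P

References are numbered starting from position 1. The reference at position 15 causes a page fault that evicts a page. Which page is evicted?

pos 1: P → fault, frames [P]
pos 2: Z → fault, frames [P, Z]
pos 3: H → fault, frames [P, Z, H]
pos 4: G → fault, evict P, frames [Z, H, G]
pos 5: H → hit
pos 6: G → hit
pos 7: B → fault, evict Z, frames [H, G, B]
pos 8: H → hit
pos 9: B → hit
pos 10: H → hit
pos 11: G → hit
pos 12: B → hit
pos 13: D → fault, evict G, frames [H, B, D]
pos 14: B → hit
pos 15: L → fault, evict D, frames [H, B, L]
At position 15, page D is evicted.

D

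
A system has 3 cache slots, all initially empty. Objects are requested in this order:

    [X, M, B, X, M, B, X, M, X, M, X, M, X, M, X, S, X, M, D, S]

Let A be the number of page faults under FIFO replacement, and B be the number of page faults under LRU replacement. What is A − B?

Under FIFO: F F F . . . . . . . . . . . . F F F F F → 8 faults.
Under LRU: F F F . . . . . . . . . . . . F . . F F → 6 faults.
A − B = 8 − 6 = 2.

2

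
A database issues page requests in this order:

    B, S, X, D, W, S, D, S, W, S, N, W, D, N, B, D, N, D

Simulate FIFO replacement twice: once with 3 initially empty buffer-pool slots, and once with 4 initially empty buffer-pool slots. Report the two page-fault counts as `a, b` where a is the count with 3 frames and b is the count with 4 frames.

9, 7

3 frames: F F F F F F . . . . F . F . F . . . → 9 faults.
4 frames: F F F F F . . . . . F . . . F . . . → 7 faults.
7 < 9: adding a frame reduced faults, as is typical.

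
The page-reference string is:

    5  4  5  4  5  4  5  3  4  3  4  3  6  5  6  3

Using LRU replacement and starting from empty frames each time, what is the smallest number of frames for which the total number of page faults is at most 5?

f=1: 16 faults
f=2: 7 faults
f=3: 5 faults
f=4: 4 faults
Smallest f with faults ≤ 5 is 3.

3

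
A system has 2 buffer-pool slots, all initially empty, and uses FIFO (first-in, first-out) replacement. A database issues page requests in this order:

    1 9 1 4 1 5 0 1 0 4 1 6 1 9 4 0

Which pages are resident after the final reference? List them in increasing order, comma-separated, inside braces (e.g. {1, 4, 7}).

1 -> miss, frames [1]
9 -> miss, frames [1, 9]
1 -> hit
4 -> miss, evict 1, frames [9, 4]
1 -> miss, evict 9, frames [4, 1]
5 -> miss, evict 4, frames [1, 5]
0 -> miss, evict 1, frames [5, 0]
1 -> miss, evict 5, frames [0, 1]
0 -> hit
4 -> miss, evict 0, frames [1, 4]
1 -> hit
6 -> miss, evict 1, frames [4, 6]
1 -> miss, evict 4, frames [6, 1]
9 -> miss, evict 6, frames [1, 9]
4 -> miss, evict 1, frames [9, 4]
0 -> miss, evict 9, frames [4, 0]

{0, 4}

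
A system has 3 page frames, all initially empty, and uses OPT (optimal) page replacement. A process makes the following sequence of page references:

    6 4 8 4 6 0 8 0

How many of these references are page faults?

4

6 -> fault, frames [6]
4 -> fault, frames [6, 4]
8 -> fault, frames [6, 4, 8]
4 -> hit
6 -> hit
0 -> fault, evict 4, frames [6, 8, 0]
8 -> hit
0 -> hit
Page faults: 4.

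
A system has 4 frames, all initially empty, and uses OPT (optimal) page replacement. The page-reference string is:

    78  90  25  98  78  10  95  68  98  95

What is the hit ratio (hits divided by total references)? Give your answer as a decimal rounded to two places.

0.30

78 -> fault, frames [78]
90 -> fault, frames [78, 90]
25 -> fault, frames [78, 90, 25]
98 -> fault, frames [78, 90, 25, 98]
78 -> hit
10 -> fault, evict 25, frames [78, 90, 98, 10]
95 -> fault, evict 10, frames [78, 90, 98, 95]
68 -> fault, evict 90, frames [78, 98, 95, 68]
98 -> hit
95 -> hit
Hits: 3 of 10 references → 3/10 = 0.3000.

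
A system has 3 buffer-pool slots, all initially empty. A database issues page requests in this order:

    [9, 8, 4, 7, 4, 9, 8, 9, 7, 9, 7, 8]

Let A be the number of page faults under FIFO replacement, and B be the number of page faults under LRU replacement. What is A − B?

Under FIFO: F F F F . F F . . . . . → 6 faults.
Under LRU: F F F F . F F . F . . . → 7 faults.
A − B = 6 − 7 = -1.

-1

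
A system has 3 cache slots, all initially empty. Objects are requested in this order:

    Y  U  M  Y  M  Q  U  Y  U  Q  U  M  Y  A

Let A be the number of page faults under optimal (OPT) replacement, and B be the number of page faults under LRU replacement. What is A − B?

-3

Under OPT: F F F . . F . . . . . F . F → 6 faults.
Under LRU: F F F . . F F F . . . F F F → 9 faults.
A − B = 6 − 9 = -3.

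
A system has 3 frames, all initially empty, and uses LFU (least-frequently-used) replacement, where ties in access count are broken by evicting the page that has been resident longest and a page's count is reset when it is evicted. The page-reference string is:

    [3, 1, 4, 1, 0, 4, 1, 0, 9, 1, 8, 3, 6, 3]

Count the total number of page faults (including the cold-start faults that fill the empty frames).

3 → fault, frames [3]
1 → fault, frames [3, 1]
4 → fault, frames [3, 1, 4]
1 → hit
0 → fault, evict 3, frames [1, 4, 0]
4 → hit
1 → hit
0 → hit
9 → fault, evict 4, frames [1, 0, 9]
1 → hit
8 → fault, evict 9, frames [1, 0, 8]
3 → fault, evict 8, frames [1, 0, 3]
6 → fault, evict 3, frames [1, 0, 6]
3 → fault, evict 6, frames [1, 0, 3]
Page faults: 9.

9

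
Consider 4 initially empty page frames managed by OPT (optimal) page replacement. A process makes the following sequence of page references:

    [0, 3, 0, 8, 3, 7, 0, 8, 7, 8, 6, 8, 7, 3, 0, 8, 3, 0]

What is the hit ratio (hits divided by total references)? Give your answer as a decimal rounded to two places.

0 → miss, frames [0]
3 → miss, frames [0, 3]
0 → hit
8 → miss, frames [0, 3, 8]
3 → hit
7 → miss, frames [0, 3, 8, 7]
0 → hit
8 → hit
7 → hit
8 → hit
6 → miss, evict 0, frames [3, 8, 7, 6]
8 → hit
7 → hit
3 → hit
0 → miss, evict 6, frames [3, 8, 7, 0]
8 → hit
3 → hit
0 → hit
Hits: 12 of 18 references → 12/18 = 0.6667.

0.67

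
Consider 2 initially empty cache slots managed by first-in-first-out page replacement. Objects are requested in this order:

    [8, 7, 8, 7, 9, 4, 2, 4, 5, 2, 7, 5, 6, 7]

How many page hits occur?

6

8: fault, frames [8]
7: fault, frames [8, 7]
8: hit
7: hit
9: fault, evict 8, frames [7, 9]
4: fault, evict 7, frames [9, 4]
2: fault, evict 9, frames [4, 2]
4: hit
5: fault, evict 4, frames [2, 5]
2: hit
7: fault, evict 2, frames [5, 7]
5: hit
6: fault, evict 5, frames [7, 6]
7: hit
Hits: 6.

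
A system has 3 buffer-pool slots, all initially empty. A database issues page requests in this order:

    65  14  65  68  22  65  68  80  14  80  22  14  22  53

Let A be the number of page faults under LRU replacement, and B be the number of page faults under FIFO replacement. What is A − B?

-1

Under LRU: F F . F F . . F F . F . . F → 8 faults.
Under FIFO: F F . F F F . F F . F . . F → 9 faults.
A − B = 8 − 9 = -1.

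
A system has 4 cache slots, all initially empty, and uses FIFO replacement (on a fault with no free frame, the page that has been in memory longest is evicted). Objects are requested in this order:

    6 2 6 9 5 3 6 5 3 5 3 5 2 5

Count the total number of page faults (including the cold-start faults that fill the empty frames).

7

6 → miss, frames (6)
2 → miss, frames (6 2)
6 → hit
9 → miss, frames (6 2 9)
5 → miss, frames (6 2 9 5)
3 → miss, evict 6, frames (2 9 5 3)
6 → miss, evict 2, frames (9 5 3 6)
5 → hit
3 → hit
5 → hit
3 → hit
5 → hit
2 → miss, evict 9, frames (5 3 6 2)
5 → hit
Page faults: 7.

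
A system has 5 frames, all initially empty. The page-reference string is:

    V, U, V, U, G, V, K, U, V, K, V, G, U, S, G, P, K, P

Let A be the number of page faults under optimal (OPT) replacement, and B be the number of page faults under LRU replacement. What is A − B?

Under OPT: F F . . F . F . . . . . . F . F . . → 6 faults.
Under LRU: F F . . F . F . . . . . . F . F F . → 7 faults.
A − B = 6 − 7 = -1.

-1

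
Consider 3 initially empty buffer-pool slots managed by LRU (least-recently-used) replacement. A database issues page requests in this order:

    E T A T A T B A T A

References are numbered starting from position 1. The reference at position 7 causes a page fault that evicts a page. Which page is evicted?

pos 1: E → fault, frames [E]
pos 2: T → fault, frames [E, T]
pos 3: A → fault, frames [E, T, A]
pos 4: T → hit
pos 5: A → hit
pos 6: T → hit
pos 7: B → fault, evict E, frames [A, T, B]
At position 7, page E is evicted.

E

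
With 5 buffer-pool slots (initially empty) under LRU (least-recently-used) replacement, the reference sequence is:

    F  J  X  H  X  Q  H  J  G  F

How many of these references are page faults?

F -> miss, frames {F}
J -> miss, frames {F,J}
X -> miss, frames {F,J,X}
H -> miss, frames {F,J,X,H}
X -> hit
Q -> miss, frames {F,J,H,X,Q}
H -> hit
J -> hit
G -> miss, evict F, frames {X,Q,H,J,G}
F -> miss, evict X, frames {Q,H,J,G,F}
Page faults: 7.

7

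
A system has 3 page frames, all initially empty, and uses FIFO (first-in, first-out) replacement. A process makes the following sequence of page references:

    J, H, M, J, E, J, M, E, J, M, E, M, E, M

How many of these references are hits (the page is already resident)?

9

J -> miss, frames [J]
H -> miss, frames [J, H]
M -> miss, frames [J, H, M]
J -> hit
E -> miss, evict J, frames [H, M, E]
J -> miss, evict H, frames [M, E, J]
M -> hit
E -> hit
J -> hit
M -> hit
E -> hit
M -> hit
E -> hit
M -> hit
Hits: 9.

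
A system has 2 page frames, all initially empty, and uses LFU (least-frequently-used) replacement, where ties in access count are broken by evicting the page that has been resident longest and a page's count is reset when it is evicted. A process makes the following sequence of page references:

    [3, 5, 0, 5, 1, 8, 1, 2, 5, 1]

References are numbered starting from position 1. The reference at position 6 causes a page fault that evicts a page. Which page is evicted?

1

pos 1: 3 → fault, frames (3)
pos 2: 5 → fault, frames (3 5)
pos 3: 0 → fault, evict 3, frames (5 0)
pos 4: 5 → hit
pos 5: 1 → fault, evict 0, frames (5 1)
pos 6: 8 → fault, evict 1, frames (5 8)
At position 6, page 1 is evicted.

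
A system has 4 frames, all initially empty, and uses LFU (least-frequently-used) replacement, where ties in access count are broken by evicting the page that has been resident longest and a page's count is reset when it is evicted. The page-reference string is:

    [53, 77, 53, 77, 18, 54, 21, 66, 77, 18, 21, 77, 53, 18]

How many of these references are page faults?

53: fault, frames [53]
77: fault, frames [53, 77]
53: hit
77: hit
18: fault, frames [53, 77, 18]
54: fault, frames [53, 77, 18, 54]
21: fault, evict 18, frames [53, 77, 54, 21]
66: fault, evict 54, frames [53, 77, 21, 66]
77: hit
18: fault, evict 21, frames [53, 77, 66, 18]
21: fault, evict 66, frames [53, 77, 18, 21]
77: hit
53: hit
18: hit
Page faults: 8.

8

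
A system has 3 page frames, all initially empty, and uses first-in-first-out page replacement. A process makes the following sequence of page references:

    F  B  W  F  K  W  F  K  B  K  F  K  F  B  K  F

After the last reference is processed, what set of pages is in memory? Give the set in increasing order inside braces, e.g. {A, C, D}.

F -> miss, frames {F}
B -> miss, frames {F,B}
W -> miss, frames {F,B,W}
F -> hit
K -> miss, evict F, frames {B,W,K}
W -> hit
F -> miss, evict B, frames {W,K,F}
K -> hit
B -> miss, evict W, frames {K,F,B}
K -> hit
F -> hit
K -> hit
F -> hit
B -> hit
K -> hit
F -> hit

{B, F, K}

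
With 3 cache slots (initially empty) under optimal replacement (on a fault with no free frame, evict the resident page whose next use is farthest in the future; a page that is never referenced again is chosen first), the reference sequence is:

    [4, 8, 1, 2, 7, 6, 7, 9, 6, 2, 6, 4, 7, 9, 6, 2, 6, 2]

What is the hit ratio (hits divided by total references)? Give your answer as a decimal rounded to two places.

0.44

4 → fault, frames [4]
8 → fault, frames [4, 8]
1 → fault, frames [4, 8, 1]
2 → fault, evict 1, frames [4, 8, 2]
7 → fault, evict 8, frames [4, 2, 7]
6 → fault, evict 4, frames [2, 7, 6]
7 → hit
9 → fault, evict 7, frames [2, 6, 9]
6 → hit
2 → hit
6 → hit
4 → fault, evict 2, frames [6, 9, 4]
7 → fault, evict 4, frames [6, 9, 7]
9 → hit
6 → hit
2 → fault, evict 7, frames [6, 9, 2]
6 → hit
2 → hit
Hits: 8 of 18 references → 8/18 = 0.4444.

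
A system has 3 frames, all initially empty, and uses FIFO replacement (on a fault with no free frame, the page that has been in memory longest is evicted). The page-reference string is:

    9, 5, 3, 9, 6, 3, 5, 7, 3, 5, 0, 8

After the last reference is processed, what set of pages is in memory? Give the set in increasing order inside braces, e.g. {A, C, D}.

9 → fault, frames (9)
5 → fault, frames (9 5)
3 → fault, frames (9 5 3)
9 → hit
6 → fault, evict 9, frames (5 3 6)
3 → hit
5 → hit
7 → fault, evict 5, frames (3 6 7)
3 → hit
5 → fault, evict 3, frames (6 7 5)
0 → fault, evict 6, frames (7 5 0)
8 → fault, evict 7, frames (5 0 8)

{0, 5, 8}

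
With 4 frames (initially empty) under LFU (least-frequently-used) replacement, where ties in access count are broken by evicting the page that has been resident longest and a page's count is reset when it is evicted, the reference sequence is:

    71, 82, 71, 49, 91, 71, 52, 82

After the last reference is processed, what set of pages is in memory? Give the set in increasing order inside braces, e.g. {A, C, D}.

71 → fault, frames (71)
82 → fault, frames (71 82)
71 → hit
49 → fault, frames (71 82 49)
91 → fault, frames (71 82 49 91)
71 → hit
52 → fault, evict 82, frames (71 49 91 52)
82 → fault, evict 49, frames (71 91 52 82)

{52, 71, 82, 91}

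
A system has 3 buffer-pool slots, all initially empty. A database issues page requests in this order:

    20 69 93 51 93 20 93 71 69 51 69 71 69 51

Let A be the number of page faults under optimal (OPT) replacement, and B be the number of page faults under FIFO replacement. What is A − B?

Under OPT: F F F F . . . F F . . . . . → 6 faults.
Under FIFO: F F F F . F . F F F . . . . → 8 faults.
A − B = 6 − 8 = -2.

-2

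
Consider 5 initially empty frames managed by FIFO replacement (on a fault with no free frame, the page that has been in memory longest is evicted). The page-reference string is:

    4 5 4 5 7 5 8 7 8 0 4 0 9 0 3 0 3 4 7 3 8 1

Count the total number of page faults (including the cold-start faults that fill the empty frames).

4: fault, frames {4}
5: fault, frames {4,5}
4: hit
5: hit
7: fault, frames {4,5,7}
5: hit
8: fault, frames {4,5,7,8}
7: hit
8: hit
0: fault, frames {4,5,7,8,0}
4: hit
0: hit
9: fault, evict 4, frames {5,7,8,0,9}
0: hit
3: fault, evict 5, frames {7,8,0,9,3}
0: hit
3: hit
4: fault, evict 7, frames {8,0,9,3,4}
7: fault, evict 8, frames {0,9,3,4,7}
3: hit
8: fault, evict 0, frames {9,3,4,7,8}
1: fault, evict 9, frames {3,4,7,8,1}
Page faults: 11.

11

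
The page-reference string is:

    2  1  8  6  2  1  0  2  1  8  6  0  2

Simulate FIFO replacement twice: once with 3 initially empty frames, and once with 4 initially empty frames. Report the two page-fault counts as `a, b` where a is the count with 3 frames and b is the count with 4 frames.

3 frames: F F F F F F F . . F F . F → 10 faults.
4 frames: F F F F . . F F F F F F F → 11 faults.
11 > 10: adding a frame increased faults — Belady's anomaly.

10, 11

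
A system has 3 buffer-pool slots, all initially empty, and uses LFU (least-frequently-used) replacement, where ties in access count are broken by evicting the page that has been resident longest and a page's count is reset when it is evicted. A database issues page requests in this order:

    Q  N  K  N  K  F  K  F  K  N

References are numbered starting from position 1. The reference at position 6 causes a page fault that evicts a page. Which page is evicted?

pos 1: Q: miss, frames {Q}
pos 2: N: miss, frames {Q,N}
pos 3: K: miss, frames {Q,N,K}
pos 4: N: hit
pos 5: K: hit
pos 6: F: miss, evict Q, frames {N,K,F}
At position 6, page Q is evicted.

Q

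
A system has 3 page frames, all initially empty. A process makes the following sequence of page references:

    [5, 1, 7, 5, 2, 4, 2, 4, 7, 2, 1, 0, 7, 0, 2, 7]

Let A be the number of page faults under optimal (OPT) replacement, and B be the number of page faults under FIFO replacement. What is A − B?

-2

Under OPT: F F F . F F . . . . F F . . . . → 7 faults.
Under FIFO: F F F . F F . . . . F F F . F . → 9 faults.
A − B = 7 − 9 = -2.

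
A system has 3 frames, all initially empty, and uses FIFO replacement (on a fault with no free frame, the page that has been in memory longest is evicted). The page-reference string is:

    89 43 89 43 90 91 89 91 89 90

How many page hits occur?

5

89: fault, frames (89)
43: fault, frames (89 43)
89: hit
43: hit
90: fault, frames (89 43 90)
91: fault, evict 89, frames (43 90 91)
89: fault, evict 43, frames (90 91 89)
91: hit
89: hit
90: hit
Hits: 5.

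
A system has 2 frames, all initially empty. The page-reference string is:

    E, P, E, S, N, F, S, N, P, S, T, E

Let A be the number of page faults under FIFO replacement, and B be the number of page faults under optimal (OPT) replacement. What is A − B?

2

Under FIFO: F F . F F F F F F F F F → 11 faults.
Under OPT: F F . F F F . F F . F F → 9 faults.
A − B = 11 − 9 = 2.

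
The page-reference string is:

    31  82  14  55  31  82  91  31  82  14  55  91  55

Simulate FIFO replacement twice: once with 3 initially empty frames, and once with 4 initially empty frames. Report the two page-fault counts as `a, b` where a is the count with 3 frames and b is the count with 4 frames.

3 frames: F F F F F F F . . F F . . → 9 faults.
4 frames: F F F F . . F F F F F F . → 10 faults.
10 > 9: adding a frame increased faults — Belady's anomaly.

9, 10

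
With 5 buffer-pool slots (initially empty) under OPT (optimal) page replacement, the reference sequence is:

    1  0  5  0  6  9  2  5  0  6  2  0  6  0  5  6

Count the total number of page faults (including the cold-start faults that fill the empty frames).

6

1: fault, frames [1]
0: fault, frames [1, 0]
5: fault, frames [1, 0, 5]
0: hit
6: fault, frames [1, 0, 5, 6]
9: fault, frames [1, 0, 5, 6, 9]
2: fault, evict 9, frames [1, 0, 5, 6, 2]
5: hit
0: hit
6: hit
2: hit
0: hit
6: hit
0: hit
5: hit
6: hit
Page faults: 6.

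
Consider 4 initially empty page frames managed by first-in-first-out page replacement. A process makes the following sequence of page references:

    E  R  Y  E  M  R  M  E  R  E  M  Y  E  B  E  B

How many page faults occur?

E -> fault, frames {E}
R -> fault, frames {E,R}
Y -> fault, frames {E,R,Y}
E -> hit
M -> fault, frames {E,R,Y,M}
R -> hit
M -> hit
E -> hit
R -> hit
E -> hit
M -> hit
Y -> hit
E -> hit
B -> fault, evict E, frames {R,Y,M,B}
E -> fault, evict R, frames {Y,M,B,E}
B -> hit
Page faults: 6.

6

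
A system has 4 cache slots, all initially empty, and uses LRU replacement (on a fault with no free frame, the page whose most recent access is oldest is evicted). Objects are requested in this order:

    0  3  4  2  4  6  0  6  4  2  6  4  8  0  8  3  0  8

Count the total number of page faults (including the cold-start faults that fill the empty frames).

0: fault, frames (0)
3: fault, frames (0 3)
4: fault, frames (0 3 4)
2: fault, frames (0 3 4 2)
4: hit
6: fault, evict 0, frames (3 2 4 6)
0: fault, evict 3, frames (2 4 6 0)
6: hit
4: hit
2: hit
6: hit
4: hit
8: fault, evict 0, frames (2 6 4 8)
0: fault, evict 2, frames (6 4 8 0)
8: hit
3: fault, evict 6, frames (4 0 8 3)
0: hit
8: hit
Page faults: 9.

9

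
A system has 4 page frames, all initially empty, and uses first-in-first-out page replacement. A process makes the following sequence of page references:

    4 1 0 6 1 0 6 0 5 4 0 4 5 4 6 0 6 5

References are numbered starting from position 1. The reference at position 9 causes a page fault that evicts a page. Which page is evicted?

pos 1: 4: fault, frames {4}
pos 2: 1: fault, frames {4,1}
pos 3: 0: fault, frames {4,1,0}
pos 4: 6: fault, frames {4,1,0,6}
pos 5: 1: hit
pos 6: 0: hit
pos 7: 6: hit
pos 8: 0: hit
pos 9: 5: fault, evict 4, frames {1,0,6,5}
At position 9, page 4 is evicted.

4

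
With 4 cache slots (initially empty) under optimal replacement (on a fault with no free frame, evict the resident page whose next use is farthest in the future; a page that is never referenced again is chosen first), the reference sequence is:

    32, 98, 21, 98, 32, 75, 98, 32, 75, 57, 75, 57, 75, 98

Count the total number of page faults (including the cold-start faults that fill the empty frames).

32 → fault, frames [32]
98 → fault, frames [32, 98]
21 → fault, frames [32, 98, 21]
98 → hit
32 → hit
75 → fault, frames [32, 98, 21, 75]
98 → hit
32 → hit
75 → hit
57 → fault, evict 21, frames [32, 98, 75, 57]
75 → hit
57 → hit
75 → hit
98 → hit
Page faults: 5.

5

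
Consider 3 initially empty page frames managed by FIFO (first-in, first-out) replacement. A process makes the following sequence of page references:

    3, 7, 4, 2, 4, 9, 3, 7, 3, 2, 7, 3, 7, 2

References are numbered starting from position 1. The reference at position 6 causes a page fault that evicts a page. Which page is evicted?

7

pos 1: 3 -> miss, frames (3)
pos 2: 7 -> miss, frames (3 7)
pos 3: 4 -> miss, frames (3 7 4)
pos 4: 2 -> miss, evict 3, frames (7 4 2)
pos 5: 4 -> hit
pos 6: 9 -> miss, evict 7, frames (4 2 9)
At position 6, page 7 is evicted.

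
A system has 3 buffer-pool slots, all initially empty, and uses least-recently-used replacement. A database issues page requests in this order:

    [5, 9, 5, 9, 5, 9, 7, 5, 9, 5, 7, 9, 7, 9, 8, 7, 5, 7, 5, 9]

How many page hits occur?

5 -> fault, frames (5)
9 -> fault, frames (5 9)
5 -> hit
9 -> hit
5 -> hit
9 -> hit
7 -> fault, frames (5 9 7)
5 -> hit
9 -> hit
5 -> hit
7 -> hit
9 -> hit
7 -> hit
9 -> hit
8 -> fault, evict 5, frames (7 9 8)
7 -> hit
5 -> fault, evict 9, frames (8 7 5)
7 -> hit
5 -> hit
9 -> fault, evict 8, frames (7 5 9)
Hits: 14.

14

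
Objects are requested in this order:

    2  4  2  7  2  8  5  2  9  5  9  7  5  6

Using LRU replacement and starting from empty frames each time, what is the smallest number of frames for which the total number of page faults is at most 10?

3

f=1: 14 faults
f=2: 11 faults
f=3: 8 faults
f=4: 8 faults
f=5: 7 faults
f=6: 7 faults
f=7: 7 faults
Smallest f with faults ≤ 10 is 3.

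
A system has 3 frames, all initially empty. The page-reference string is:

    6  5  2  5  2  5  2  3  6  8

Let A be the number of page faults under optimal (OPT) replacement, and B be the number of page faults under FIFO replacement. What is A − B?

Under OPT: F F F . . . . F . F → 5 faults.
Under FIFO: F F F . . . . F F F → 6 faults.
A − B = 5 − 6 = -1.

-1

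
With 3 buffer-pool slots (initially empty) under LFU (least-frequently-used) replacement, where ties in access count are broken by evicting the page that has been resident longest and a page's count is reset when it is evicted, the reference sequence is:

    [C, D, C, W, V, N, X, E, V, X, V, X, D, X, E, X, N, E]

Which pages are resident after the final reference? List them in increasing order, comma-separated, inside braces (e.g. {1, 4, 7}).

{E, V, X}

C -> miss, frames {C}
D -> miss, frames {C,D}
C -> hit
W -> miss, frames {C,D,W}
V -> miss, evict D, frames {C,W,V}
N -> miss, evict W, frames {C,V,N}
X -> miss, evict V, frames {C,N,X}
E -> miss, evict N, frames {C,X,E}
V -> miss, evict X, frames {C,E,V}
X -> miss, evict E, frames {C,V,X}
V -> hit
X -> hit
D -> miss, evict C, frames {V,X,D}
X -> hit
E -> miss, evict D, frames {V,X,E}
X -> hit
N -> miss, evict E, frames {V,X,N}
E -> miss, evict N, frames {V,X,E}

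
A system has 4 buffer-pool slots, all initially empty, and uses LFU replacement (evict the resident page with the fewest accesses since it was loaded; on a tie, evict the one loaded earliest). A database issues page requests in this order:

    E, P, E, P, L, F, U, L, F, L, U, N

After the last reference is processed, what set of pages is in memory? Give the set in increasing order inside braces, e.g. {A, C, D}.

E -> miss, frames [E]
P -> miss, frames [E, P]
E -> hit
P -> hit
L -> miss, frames [E, P, L]
F -> miss, frames [E, P, L, F]
U -> miss, evict L, frames [E, P, F, U]
L -> miss, evict F, frames [E, P, U, L]
F -> miss, evict U, frames [E, P, L, F]
L -> hit
U -> miss, evict F, frames [E, P, L, U]
N -> miss, evict U, frames [E, P, L, N]

{E, L, N, P}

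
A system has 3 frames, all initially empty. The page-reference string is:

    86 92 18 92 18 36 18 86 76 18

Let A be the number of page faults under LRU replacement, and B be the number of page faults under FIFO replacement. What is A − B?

Under LRU: F F F . . F . F F . → 6 faults.
Under FIFO: F F F . . F . F F F → 7 faults.
A − B = 6 − 7 = -1.

-1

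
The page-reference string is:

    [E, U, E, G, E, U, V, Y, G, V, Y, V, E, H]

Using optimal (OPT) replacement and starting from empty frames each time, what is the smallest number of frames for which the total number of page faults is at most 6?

f=1: 14 faults
f=2: 9 faults
f=3: 7 faults
f=4: 6 faults
f=5: 6 faults
f=6: 6 faults
Smallest f with faults ≤ 6 is 4.

4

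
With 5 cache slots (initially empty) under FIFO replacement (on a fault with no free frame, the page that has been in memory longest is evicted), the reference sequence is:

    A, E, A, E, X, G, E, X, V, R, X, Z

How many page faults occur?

A: miss, frames {A}
E: miss, frames {A,E}
A: hit
E: hit
X: miss, frames {A,E,X}
G: miss, frames {A,E,X,G}
E: hit
X: hit
V: miss, frames {A,E,X,G,V}
R: miss, evict A, frames {E,X,G,V,R}
X: hit
Z: miss, evict E, frames {X,G,V,R,Z}
Page faults: 7.

7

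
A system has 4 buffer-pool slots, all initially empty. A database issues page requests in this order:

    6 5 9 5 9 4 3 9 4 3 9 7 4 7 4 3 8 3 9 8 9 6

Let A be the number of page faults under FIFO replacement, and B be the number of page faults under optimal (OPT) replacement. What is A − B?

Under FIFO: F F F . . F F . . . . F . . . . F . F . . F → 9 faults.
Under OPT: F F F . . F F . . . . F . . . . F . . . . F → 8 faults.
A − B = 9 − 8 = 1.

1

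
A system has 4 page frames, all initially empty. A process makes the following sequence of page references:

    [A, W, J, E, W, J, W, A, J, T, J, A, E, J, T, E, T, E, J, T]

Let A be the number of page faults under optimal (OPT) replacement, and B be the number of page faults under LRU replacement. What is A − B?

-1

Under OPT: F F F F . . . . . F . . . . . . . . . . → 5 faults.
Under LRU: F F F F . . . . . F . . F . . . . . . . → 6 faults.
A − B = 5 − 6 = -1.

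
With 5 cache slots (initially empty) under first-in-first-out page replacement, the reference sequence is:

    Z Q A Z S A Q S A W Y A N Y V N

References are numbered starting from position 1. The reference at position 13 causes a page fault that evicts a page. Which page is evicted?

Q

pos 1: Z → fault, frames {Z}
pos 2: Q → fault, frames {Z,Q}
pos 3: A → fault, frames {Z,Q,A}
pos 4: Z → hit
pos 5: S → fault, frames {Z,Q,A,S}
pos 6: A → hit
pos 7: Q → hit
pos 8: S → hit
pos 9: A → hit
pos 10: W → fault, frames {Z,Q,A,S,W}
pos 11: Y → fault, evict Z, frames {Q,A,S,W,Y}
pos 12: A → hit
pos 13: N → fault, evict Q, frames {A,S,W,Y,N}
At position 13, page Q is evicted.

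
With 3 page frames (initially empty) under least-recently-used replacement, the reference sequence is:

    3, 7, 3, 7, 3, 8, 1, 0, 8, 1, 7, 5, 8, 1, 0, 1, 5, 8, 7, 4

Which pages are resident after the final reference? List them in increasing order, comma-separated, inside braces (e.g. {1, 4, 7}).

{4, 7, 8}

3 -> miss, frames [3]
7 -> miss, frames [3, 7]
3 -> hit
7 -> hit
3 -> hit
8 -> miss, frames [7, 3, 8]
1 -> miss, evict 7, frames [3, 8, 1]
0 -> miss, evict 3, frames [8, 1, 0]
8 -> hit
1 -> hit
7 -> miss, evict 0, frames [8, 1, 7]
5 -> miss, evict 8, frames [1, 7, 5]
8 -> miss, evict 1, frames [7, 5, 8]
1 -> miss, evict 7, frames [5, 8, 1]
0 -> miss, evict 5, frames [8, 1, 0]
1 -> hit
5 -> miss, evict 8, frames [0, 1, 5]
8 -> miss, evict 0, frames [1, 5, 8]
7 -> miss, evict 1, frames [5, 8, 7]
4 -> miss, evict 5, frames [8, 7, 4]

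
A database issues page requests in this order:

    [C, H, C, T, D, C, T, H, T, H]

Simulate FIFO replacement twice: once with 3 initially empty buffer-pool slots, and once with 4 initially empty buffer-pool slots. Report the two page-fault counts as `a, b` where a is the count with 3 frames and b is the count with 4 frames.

3 frames: F F . F F F . F F . → 7 faults.
4 frames: F F . F F . . . . . → 4 faults.
4 < 7: adding a frame reduced faults, as is typical.

7, 4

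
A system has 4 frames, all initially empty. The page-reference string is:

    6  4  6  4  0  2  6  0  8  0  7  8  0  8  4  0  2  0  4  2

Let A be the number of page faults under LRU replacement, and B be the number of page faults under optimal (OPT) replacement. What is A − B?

Under LRU: F F . . F F . . F . F . . . F . F . . . → 8 faults.
Under OPT: F F . . F F . . F . F . . . . . F . . . → 7 faults.
A − B = 8 − 7 = 1.

1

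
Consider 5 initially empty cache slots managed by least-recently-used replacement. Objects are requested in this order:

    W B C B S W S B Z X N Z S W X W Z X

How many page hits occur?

W: fault, frames (W)
B: fault, frames (W B)
C: fault, frames (W B C)
B: hit
S: fault, frames (W C B S)
W: hit
S: hit
B: hit
Z: fault, frames (C W S B Z)
X: fault, evict C, frames (W S B Z X)
N: fault, evict W, frames (S B Z X N)
Z: hit
S: hit
W: fault, evict B, frames (X N Z S W)
X: hit
W: hit
Z: hit
X: hit
Hits: 10.

10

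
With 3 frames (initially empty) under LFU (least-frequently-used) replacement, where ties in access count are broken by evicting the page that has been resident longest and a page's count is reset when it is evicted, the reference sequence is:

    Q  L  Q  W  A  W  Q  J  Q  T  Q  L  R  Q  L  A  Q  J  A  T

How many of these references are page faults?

Q: fault, frames {Q}
L: fault, frames {Q,L}
Q: hit
W: fault, frames {Q,L,W}
A: fault, evict L, frames {Q,W,A}
W: hit
Q: hit
J: fault, evict A, frames {Q,W,J}
Q: hit
T: fault, evict J, frames {Q,W,T}
Q: hit
L: fault, evict T, frames {Q,W,L}
R: fault, evict L, frames {Q,W,R}
Q: hit
L: fault, evict R, frames {Q,W,L}
A: fault, evict L, frames {Q,W,A}
Q: hit
J: fault, evict A, frames {Q,W,J}
A: fault, evict J, frames {Q,W,A}
T: fault, evict A, frames {Q,W,T}
Page faults: 13.

13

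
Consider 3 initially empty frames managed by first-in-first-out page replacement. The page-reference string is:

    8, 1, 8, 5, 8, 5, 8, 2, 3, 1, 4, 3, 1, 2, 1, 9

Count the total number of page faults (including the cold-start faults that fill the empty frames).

8 → miss, frames [8]
1 → miss, frames [8, 1]
8 → hit
5 → miss, frames [8, 1, 5]
8 → hit
5 → hit
8 → hit
2 → miss, evict 8, frames [1, 5, 2]
3 → miss, evict 1, frames [5, 2, 3]
1 → miss, evict 5, frames [2, 3, 1]
4 → miss, evict 2, frames [3, 1, 4]
3 → hit
1 → hit
2 → miss, evict 3, frames [1, 4, 2]
1 → hit
9 → miss, evict 1, frames [4, 2, 9]
Page faults: 9.

9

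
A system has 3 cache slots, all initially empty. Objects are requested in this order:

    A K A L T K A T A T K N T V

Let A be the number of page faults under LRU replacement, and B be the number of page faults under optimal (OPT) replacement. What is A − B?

2

Under LRU: F F . F F F F . . . . F . F → 8 faults.
Under OPT: F F . F F . . . . . . F . F → 6 faults.
A − B = 8 − 6 = 2.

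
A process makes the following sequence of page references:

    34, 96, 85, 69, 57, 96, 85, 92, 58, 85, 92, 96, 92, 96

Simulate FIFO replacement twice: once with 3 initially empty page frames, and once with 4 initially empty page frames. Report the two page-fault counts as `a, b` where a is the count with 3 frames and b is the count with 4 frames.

3 frames: F F F F F F F F F . . F . . → 10 faults.
4 frames: F F F F F . . F F F . F . . → 9 faults.
9 < 10: adding a frame reduced faults, as is typical.

10, 9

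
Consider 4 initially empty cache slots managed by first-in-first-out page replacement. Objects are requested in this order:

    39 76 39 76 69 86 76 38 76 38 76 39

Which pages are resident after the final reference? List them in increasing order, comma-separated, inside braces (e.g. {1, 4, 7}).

{38, 39, 69, 86}

39 -> fault, frames {39}
76 -> fault, frames {39,76}
39 -> hit
76 -> hit
69 -> fault, frames {39,76,69}
86 -> fault, frames {39,76,69,86}
76 -> hit
38 -> fault, evict 39, frames {76,69,86,38}
76 -> hit
38 -> hit
76 -> hit
39 -> fault, evict 76, frames {69,86,38,39}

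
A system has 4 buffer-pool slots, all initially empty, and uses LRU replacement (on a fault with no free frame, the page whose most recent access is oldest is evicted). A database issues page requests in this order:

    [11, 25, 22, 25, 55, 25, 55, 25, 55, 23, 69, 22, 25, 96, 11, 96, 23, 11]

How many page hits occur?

7

11 -> miss, frames {11}
25 -> miss, frames {11,25}
22 -> miss, frames {11,25,22}
25 -> hit
55 -> miss, frames {11,22,25,55}
25 -> hit
55 -> hit
25 -> hit
55 -> hit
23 -> miss, evict 11, frames {22,25,55,23}
69 -> miss, evict 22, frames {25,55,23,69}
22 -> miss, evict 25, frames {55,23,69,22}
25 -> miss, evict 55, frames {23,69,22,25}
96 -> miss, evict 23, frames {69,22,25,96}
11 -> miss, evict 69, frames {22,25,96,11}
96 -> hit
23 -> miss, evict 22, frames {25,11,96,23}
11 -> hit
Hits: 7.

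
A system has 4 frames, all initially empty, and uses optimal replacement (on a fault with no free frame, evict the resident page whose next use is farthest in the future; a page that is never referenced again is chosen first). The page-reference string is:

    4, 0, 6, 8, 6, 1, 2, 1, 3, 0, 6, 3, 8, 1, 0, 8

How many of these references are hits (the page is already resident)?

8

4: fault, frames [4]
0: fault, frames [4, 0]
6: fault, frames [4, 0, 6]
8: fault, frames [4, 0, 6, 8]
6: hit
1: fault, evict 4, frames [0, 6, 8, 1]
2: fault, evict 8, frames [0, 6, 1, 2]
1: hit
3: fault, evict 2, frames [0, 6, 1, 3]
0: hit
6: hit
3: hit
8: fault, evict 3, frames [0, 6, 1, 8]
1: hit
0: hit
8: hit
Hits: 8.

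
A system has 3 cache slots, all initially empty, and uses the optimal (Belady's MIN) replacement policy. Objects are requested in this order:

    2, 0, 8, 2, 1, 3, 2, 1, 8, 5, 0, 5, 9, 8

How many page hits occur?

2: miss, frames [2]
0: miss, frames [2, 0]
8: miss, frames [2, 0, 8]
2: hit
1: miss, evict 0, frames [2, 8, 1]
3: miss, evict 8, frames [2, 1, 3]
2: hit
1: hit
8: miss, evict 3, frames [2, 1, 8]
5: miss, evict 1, frames [2, 8, 5]
0: miss, evict 2, frames [8, 5, 0]
5: hit
9: miss, evict 0, frames [8, 5, 9]
8: hit
Hits: 5.

5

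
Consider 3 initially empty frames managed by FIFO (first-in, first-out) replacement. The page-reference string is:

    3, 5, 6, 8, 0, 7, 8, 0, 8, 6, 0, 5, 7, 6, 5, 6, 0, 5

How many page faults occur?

3 -> miss, frames (3)
5 -> miss, frames (3 5)
6 -> miss, frames (3 5 6)
8 -> miss, evict 3, frames (5 6 8)
0 -> miss, evict 5, frames (6 8 0)
7 -> miss, evict 6, frames (8 0 7)
8 -> hit
0 -> hit
8 -> hit
6 -> miss, evict 8, frames (0 7 6)
0 -> hit
5 -> miss, evict 0, frames (7 6 5)
7 -> hit
6 -> hit
5 -> hit
6 -> hit
0 -> miss, evict 7, frames (6 5 0)
5 -> hit
Page faults: 9.

9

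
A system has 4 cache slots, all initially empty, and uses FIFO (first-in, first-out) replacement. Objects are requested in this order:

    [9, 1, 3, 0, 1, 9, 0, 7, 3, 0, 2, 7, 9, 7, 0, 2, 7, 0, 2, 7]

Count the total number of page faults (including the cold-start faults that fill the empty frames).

9 → miss, frames {9}
1 → miss, frames {9,1}
3 → miss, frames {9,1,3}
0 → miss, frames {9,1,3,0}
1 → hit
9 → hit
0 → hit
7 → miss, evict 9, frames {1,3,0,7}
3 → hit
0 → hit
2 → miss, evict 1, frames {3,0,7,2}
7 → hit
9 → miss, evict 3, frames {0,7,2,9}
7 → hit
0 → hit
2 → hit
7 → hit
0 → hit
2 → hit
7 → hit
Page faults: 7.

7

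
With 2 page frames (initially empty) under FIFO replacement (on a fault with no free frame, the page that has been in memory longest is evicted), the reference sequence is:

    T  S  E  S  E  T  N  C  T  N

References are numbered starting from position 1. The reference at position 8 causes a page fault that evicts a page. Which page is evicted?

pos 1: T -> miss, frames (T)
pos 2: S -> miss, frames (T S)
pos 3: E -> miss, evict T, frames (S E)
pos 4: S -> hit
pos 5: E -> hit
pos 6: T -> miss, evict S, frames (E T)
pos 7: N -> miss, evict E, frames (T N)
pos 8: C -> miss, evict T, frames (N C)
At position 8, page T is evicted.

T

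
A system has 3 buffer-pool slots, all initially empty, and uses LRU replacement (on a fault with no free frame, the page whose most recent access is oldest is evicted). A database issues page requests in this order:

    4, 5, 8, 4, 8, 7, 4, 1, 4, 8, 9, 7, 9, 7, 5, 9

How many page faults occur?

4: fault, frames {4}
5: fault, frames {4,5}
8: fault, frames {4,5,8}
4: hit
8: hit
7: fault, evict 5, frames {4,8,7}
4: hit
1: fault, evict 8, frames {7,4,1}
4: hit
8: fault, evict 7, frames {1,4,8}
9: fault, evict 1, frames {4,8,9}
7: fault, evict 4, frames {8,9,7}
9: hit
7: hit
5: fault, evict 8, frames {9,7,5}
9: hit
Page faults: 9.

9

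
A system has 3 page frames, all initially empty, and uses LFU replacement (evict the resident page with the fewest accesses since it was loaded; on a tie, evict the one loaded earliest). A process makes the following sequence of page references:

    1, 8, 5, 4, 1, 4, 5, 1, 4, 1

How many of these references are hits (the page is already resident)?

5

1 -> miss, frames {1}
8 -> miss, frames {1,8}
5 -> miss, frames {1,8,5}
4 -> miss, evict 1, frames {8,5,4}
1 -> miss, evict 8, frames {5,4,1}
4 -> hit
5 -> hit
1 -> hit
4 -> hit
1 -> hit
Hits: 5.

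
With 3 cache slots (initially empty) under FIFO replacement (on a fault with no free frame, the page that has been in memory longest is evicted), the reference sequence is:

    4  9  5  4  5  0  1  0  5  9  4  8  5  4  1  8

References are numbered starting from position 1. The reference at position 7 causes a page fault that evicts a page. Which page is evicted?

pos 1: 4 -> miss, frames (4)
pos 2: 9 -> miss, frames (4 9)
pos 3: 5 -> miss, frames (4 9 5)
pos 4: 4 -> hit
pos 5: 5 -> hit
pos 6: 0 -> miss, evict 4, frames (9 5 0)
pos 7: 1 -> miss, evict 9, frames (5 0 1)
At position 7, page 9 is evicted.

9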